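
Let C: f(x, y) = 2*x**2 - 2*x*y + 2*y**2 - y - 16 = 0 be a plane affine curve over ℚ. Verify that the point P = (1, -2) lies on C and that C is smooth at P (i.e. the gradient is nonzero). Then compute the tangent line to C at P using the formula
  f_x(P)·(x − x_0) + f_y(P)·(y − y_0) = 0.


Tangent line at P: 8*x - 11*y - 30 = 0.

Step 1: f(1, -2) = 0, so P lies on C.
Step 2: partial derivatives
  f_x(x, y) = 4*x - 2*y, f_y(x, y) = -2*x + 4*y - 1.
  f_x(P) = 8, f_y(P) = -11 (gradient nonzero, so P is smooth).
Step 3: tangent line at P: 8·(x − 1) + -11·(y − -2) = 0.
Expanding: 8*x - 11*y - 30 = 0.


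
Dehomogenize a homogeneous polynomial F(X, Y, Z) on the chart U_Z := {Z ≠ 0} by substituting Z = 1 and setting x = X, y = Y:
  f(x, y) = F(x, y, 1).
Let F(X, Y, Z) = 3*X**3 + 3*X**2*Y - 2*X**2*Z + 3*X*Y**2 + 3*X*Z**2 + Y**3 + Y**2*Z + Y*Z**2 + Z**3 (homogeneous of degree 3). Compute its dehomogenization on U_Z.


f(x, y) = 3*x**3 + 3*x**2*y - 2*x**2 + 3*x*y**2 + 3*x + y**3 + y**2 + y + 1

On U_Z we set Z = 1. Each monomial c·X^i·Y^j·Z^k in F becomes c·x^i·y^j·1^k = c·x^i·y^j.
Substituting Z = 1: F(X, Y, 1) = 3*x**3 + 3*x**2*y - 2*x**2 + 3*x*y**2 + 3*x + y**3 + y**2 + y + 1.
Note: deg(f) ≤ deg(F) = 3; strict inequality happens when F is divisible by Z (lost terms).


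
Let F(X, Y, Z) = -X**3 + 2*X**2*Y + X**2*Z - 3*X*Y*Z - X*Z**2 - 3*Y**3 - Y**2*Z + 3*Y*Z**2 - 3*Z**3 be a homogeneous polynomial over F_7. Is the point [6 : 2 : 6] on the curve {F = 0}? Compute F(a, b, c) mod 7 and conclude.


F(6,2,6) ≡ 2 (mod 7); P is NOT on the curve.

Evaluate F(6, 2, 6) term-by-term (mod 7).
  -X**3 ↦ -1·216·1·1 = -216
  2*X**2*Y ↦ 2·36·2·1 = 144
  X**2*Z ↦ 1·36·1·6 = 216
  -3*X*Y*Z ↦ -3·6·2·6 = -216
  -X*Z**2 ↦ -1·6·1·36 = -216
  -3*Y**3 ↦ -3·1·8·1 = -24
  -Y**2*Z ↦ -1·1·4·6 = -24
  3*Y*Z**2 ↦ 3·1·2·36 = 216
  -3*Z**3 ↦ -3·1·1·216 = -648
Sum: F(6, 2, 6) = (-216) + (144) + (216) + (-216) + (-216) + (-24) + (-24) + (216) + (-648) = -768.
Reducing mod 7: -768 ≡ 2 (mod 7).
Since F(a, b, c) ≡ 2 ≠ 0 (mod 7), P does NOT lie on the curve.


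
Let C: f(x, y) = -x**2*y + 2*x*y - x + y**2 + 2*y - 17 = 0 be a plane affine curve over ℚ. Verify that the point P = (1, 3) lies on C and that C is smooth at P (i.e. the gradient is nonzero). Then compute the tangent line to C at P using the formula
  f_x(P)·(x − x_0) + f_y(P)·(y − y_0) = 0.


Tangent line at P: -x + 9*y - 26 = 0.

Step 1: f(1, 3) = 0, so P lies on C.
Step 2: partial derivatives
  f_x(x, y) = -2*x*y + 2*y - 1, f_y(x, y) = -x**2 + 2*x + 2*y + 2.
  f_x(P) = -1, f_y(P) = 9 (gradient nonzero, so P is smooth).
Step 3: tangent line at P: -1·(x − 1) + 9·(y − 3) = 0.
Expanding: -x + 9*y - 26 = 0.


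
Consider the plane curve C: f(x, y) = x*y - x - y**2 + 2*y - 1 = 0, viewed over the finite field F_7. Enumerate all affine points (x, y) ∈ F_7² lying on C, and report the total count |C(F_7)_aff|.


Affine F_7-points: {(0, 1), (1, 1), (1, 2), (2, 1), (2, 3), (3, 1), (3, 4), (4, 1), (4, 5), (5, 1), (5, 6), (6, 0), (6, 1)}; count = 13.

For each of the 49 pairs (x, y) ∈ F_7², evaluate f(x, y) mod 7. Record the zeros.
  x = 0: [0↦6, 1↦0, 2↦6, 3↦3, 4↦5, 5↦5, 6↦3]  zeros at y ∈ {1}
  x = 1: [0↦5, 1↦0, 2↦0, 3↦5, 4↦1, 5↦2, 6↦1]  zeros at y ∈ {1, 2}
  x = 2: [0↦4, 1↦0, 2↦1, 3↦0, 4↦4, 5↦6, 6↦6]  zeros at y ∈ {1, 3}
  x = 3: [0↦3, 1↦0, 2↦2, 3↦2, 4↦0, 5↦3, 6↦4]  zeros at y ∈ {1, 4}
  x = 4: [0↦2, 1↦0, 2↦3, 3↦4, 4↦3, 5↦0, 6↦2]  zeros at y ∈ {1, 5}
  x = 5: [0↦1, 1↦0, 2↦4, 3↦6, 4↦6, 5↦4, 6↦0]  zeros at y ∈ {1, 6}
  x = 6: [0↦0, 1↦0, 2↦5, 3↦1, 4↦2, 5↦1, 6↦5]  zeros at y ∈ {0, 1}
Collecting zeros: affine points = {(0, 1), (1, 1), (1, 2), (2, 1), (2, 3), (3, 1), (3, 4), (4, 1), (4, 5), (5, 1), (5, 6), (6, 0), (6, 1)}.
Total count |C(F_7)_aff| = 13.


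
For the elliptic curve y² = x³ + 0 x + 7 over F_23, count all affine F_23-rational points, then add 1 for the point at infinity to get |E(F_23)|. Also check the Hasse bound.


Affine points = {(1, 10), (1, 13), (4, 5), (4, 18), (6, 4), (6, 19), (8, 6), (8, 17), (9, 0), (10, 8), (10, 15), (11, 2), (11, 21), (15, 1), (15, 22), (16, 3), (16, 20), (19, 9), (19, 14), (20, 7), (20, 16), (22, 11), (22, 12)}; affine count = 23; |E(F_23)| = 24.

Discriminant check: Δ ∝ 4a³ + 27b² = 4·0³ + 27·7² = 4·0 + 27·49 ≡ 12 (mod 23). Nonzero ⇒ E is nonsingular.
For each x ∈ F_23, compute rhs = x³ + 0·x + 7 mod 23, then count y ∈ F_23 with y² ≡ rhs.
  x = 0: rhs = 7, matching y values: none (0 points).
  x = 1: rhs = 8, matching y values: 10, 13 (2 points).
  x = 2: rhs = 15, matching y values: none (0 points).
  x = 3: rhs = 11, matching y values: none (0 points).
  x = 4: rhs = 2, matching y values: 5, 18 (2 points).
  x = 5: rhs = 17, matching y values: none (0 points).
  x = 6: rhs = 16, matching y values: 4, 19 (2 points).
  x = 7: rhs = 5, matching y values: none (0 points).
  x = 8: rhs = 13, matching y values: 6, 17 (2 points).
  x = 9: rhs = 0, matching y values: 0 (1 points).
  x = 10: rhs = 18, matching y values: 8, 15 (2 points).
  x = 11: rhs = 4, matching y values: 2, 21 (2 points).
  x = 12: rhs = 10, matching y values: none (0 points).
  x = 13: rhs = 19, matching y values: none (0 points).
  x = 14: rhs = 14, matching y values: none (0 points).
  x = 15: rhs = 1, matching y values: 1, 22 (2 points).
  x = 16: rhs = 9, matching y values: 3, 20 (2 points).
  x = 17: rhs = 21, matching y values: none (0 points).
  x = 18: rhs = 20, matching y values: none (0 points).
  x = 19: rhs = 12, matching y values: 9, 14 (2 points).
  x = 20: rhs = 3, matching y values: 7, 16 (2 points).
  x = 21: rhs = 22, matching y values: none (0 points).
  x = 22: rhs = 6, matching y values: 11, 12 (2 points).
Total affine count: 23.
Full point count |E(F_23)| = 23 + 1 = 24.
Hasse bound: |24 − (23+1)| = |0| = 0 ≤ 2√23 ≈ 9.5917 ✓.


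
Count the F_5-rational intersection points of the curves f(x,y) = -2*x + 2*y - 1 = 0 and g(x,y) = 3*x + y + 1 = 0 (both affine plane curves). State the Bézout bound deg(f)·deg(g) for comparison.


Common zeros: {(4, 2)}; count = 1; Bézout bound = 1.

deg(f) = 1, deg(g) = 1, so Bézout bound = 1.
Scan x ∈ F_5. For each x, list the y ∈ F_5 with f(x, y) ≡ 0 and those with g(x, y) ≡ 0 (mod 5); the common zeros in that column are the intersection.
  x = 0: f ≡ 0 at y ∈ {3}; g ≡ 0 at y ∈ {4}; common: ∅.
  x = 1: f ≡ 0 at y ∈ {4}; g ≡ 0 at y ∈ {1}; common: ∅.
  x = 2: f ≡ 0 at y ∈ {0}; g ≡ 0 at y ∈ {3}; common: ∅.
  x = 3: f ≡ 0 at y ∈ {1}; g ≡ 0 at y ∈ {0}; common: ∅.
  x = 4: f ≡ 0 at y ∈ {2}; g ≡ 0 at y ∈ {2}; common: {2}.
Collecting: common zeros = {(4, 2)}, so the count is 1.
Comparison with the Bézout bound: 1 ≤ 1 = deg(f)·deg(g), as expected for curves with no common component (the bound is attained).


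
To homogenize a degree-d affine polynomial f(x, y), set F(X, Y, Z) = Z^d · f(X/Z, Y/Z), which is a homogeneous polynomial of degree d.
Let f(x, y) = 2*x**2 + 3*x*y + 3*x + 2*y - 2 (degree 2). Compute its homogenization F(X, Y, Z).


F(X, Y, Z) = 2*X**2 + 3*X*Y + 3*X*Z + 2*Y*Z - 2*Z**2

deg(f) = 2.
Substitute x = X/Z, y = Y/Z into f, then multiply by Z^2.
  monomial 2·x^2·y^0 ↦ 2·X^2·Y^0·Z^0.
  monomial 3·x^1·y^1 ↦ 3·X^1·Y^1·Z^0.
  monomial 3·x^1·y^0 ↦ 3·X^1·Y^0·Z^1.
  monomial 2·x^0·y^1 ↦ 2·X^0·Y^1·Z^1.
  monomial -2·x^0·y^0 ↦ -2·X^0·Y^0·Z^2.
Collecting: F(X, Y, Z) = 2*X**2 + 3*X*Y + 3*X*Z + 2*Y*Z - 2*Z**2.


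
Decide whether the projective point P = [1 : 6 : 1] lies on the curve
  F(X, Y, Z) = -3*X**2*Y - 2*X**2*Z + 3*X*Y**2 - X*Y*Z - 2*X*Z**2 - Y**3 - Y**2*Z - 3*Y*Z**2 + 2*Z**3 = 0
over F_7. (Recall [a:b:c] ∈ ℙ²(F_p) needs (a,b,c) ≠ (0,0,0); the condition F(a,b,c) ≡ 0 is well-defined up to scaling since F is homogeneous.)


F(1,6,1) ≡ 1 (mod 7); P is NOT on the curve.

Evaluate F(1, 6, 1) term-by-term (mod 7).
  -3*X**2*Y ↦ -3·1·6·1 = -18
  -2*X**2*Z ↦ -2·1·1·1 = -2
  3*X*Y**2 ↦ 3·1·36·1 = 108
  -X*Y*Z ↦ -1·1·6·1 = -6
  -2*X*Z**2 ↦ -2·1·1·1 = -2
  -Y**3 ↦ -1·1·216·1 = -216
  -Y**2*Z ↦ -1·1·36·1 = -36
  -3*Y*Z**2 ↦ -3·1·6·1 = -18
  2*Z**3 ↦ 2·1·1·1 = 2
Sum: F(1, 6, 1) = (-18) + (-2) + (108) + (-6) + (-2) + (-216) + (-36) + (-18) + (2) = -188.
Reducing mod 7: -188 ≡ 1 (mod 7).
Since F(a, b, c) ≡ 1 ≠ 0 (mod 7), P does NOT lie on the curve.


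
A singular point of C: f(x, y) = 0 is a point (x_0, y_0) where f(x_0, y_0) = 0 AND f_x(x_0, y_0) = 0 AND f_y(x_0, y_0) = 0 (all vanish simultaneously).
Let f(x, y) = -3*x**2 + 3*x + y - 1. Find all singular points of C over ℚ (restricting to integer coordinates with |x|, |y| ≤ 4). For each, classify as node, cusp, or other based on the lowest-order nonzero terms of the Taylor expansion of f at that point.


No singular points in the scanned grid; C is smooth there.

Compute partial derivatives:
  f_x = 3 - 6*x.
  f_y = 1.
f_y = 1 is a nonzero constant, so f_y never vanishes: no point (x, y) can satisfy f = f_x = f_y = 0. In particular no (x, y) ∈ {−4, ..., 4}² is singular; the curve is smooth.


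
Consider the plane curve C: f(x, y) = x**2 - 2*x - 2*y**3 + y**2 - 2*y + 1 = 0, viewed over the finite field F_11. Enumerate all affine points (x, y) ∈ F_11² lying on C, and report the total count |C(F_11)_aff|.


Affine F_11-points: {(0, 6), (1, 0), (2, 6), (3, 5), (4, 9), (5, 2), (6, 1), (7, 1), (8, 2), (9, 9), (10, 5)}; count = 11.

For each of the 121 pairs (x, y) ∈ F_11², evaluate f(x, y) mod 11. Record the zeros.
  x = 0: [0↦1, 1↦9, 2↦7, 3↦5, 4↦2, 5↦8, 6↦0, 7↦10, 8↦4, 9↦3, 10↦6]  zeros at y ∈ {6}
  x = 1: [0↦0, 1↦8, 2↦6, 3↦4, 4↦1, 5↦7, 6↦10, 7↦9, 8↦3, 9↦2, 10↦5]  zeros at y ∈ {0}
  x = 2: [0↦1, 1↦9, 2↦7, 3↦5, 4↦2, 5↦8, 6↦0, 7↦10, 8↦4, 9↦3, 10↦6]  zeros at y ∈ {6}
  x = 3: [0↦4, 1↦1, 2↦10, 3↦8, 4↦5, 5↦0, 6↦3, 7↦2, 8↦7, 9↦6, 10↦9]  zeros at y ∈ {5}
  x = 4: [0↦9, 1↦6, 2↦4, 3↦2, 4↦10, 5↦5, 6↦8, 7↦7, 8↦1, 9↦0, 10↦3]  zeros at y ∈ {9}
  x = 5: [0↦5, 1↦2, 2↦0, 3↦9, 4↦6, 5↦1, 6↦4, 7↦3, 8↦8, 9↦7, 10↦10]  zeros at y ∈ {2}
  x = 6: [0↦3, 1↦0, 2↦9, 3↦7, 4↦4, 5↦10, 6↦2, 7↦1, 8↦6, 9↦5, 10↦8]  zeros at y ∈ {1}
  x = 7: [0↦3, 1↦0, 2↦9, 3↦7, 4↦4, 5↦10, 6↦2, 7↦1, 8↦6, 9↦5, 10↦8]  zeros at y ∈ {1}
  x = 8: [0↦5, 1↦2, 2↦0, 3↦9, 4↦6, 5↦1, 6↦4, 7↦3, 8↦8, 9↦7, 10↦10]  zeros at y ∈ {2}
  x = 9: [0↦9, 1↦6, 2↦4, 3↦2, 4↦10, 5↦5, 6↦8, 7↦7, 8↦1, 9↦0, 10↦3]  zeros at y ∈ {9}
  x = 10: [0↦4, 1↦1, 2↦10, 3↦8, 4↦5, 5↦0, 6↦3, 7↦2, 8↦7, 9↦6, 10↦9]  zeros at y ∈ {5}
Collecting zeros: affine points = {(0, 6), (1, 0), (2, 6), (3, 5), (4, 9), (5, 2), (6, 1), (7, 1), (8, 2), (9, 9), (10, 5)}.
Total count |C(F_11)_aff| = 11.


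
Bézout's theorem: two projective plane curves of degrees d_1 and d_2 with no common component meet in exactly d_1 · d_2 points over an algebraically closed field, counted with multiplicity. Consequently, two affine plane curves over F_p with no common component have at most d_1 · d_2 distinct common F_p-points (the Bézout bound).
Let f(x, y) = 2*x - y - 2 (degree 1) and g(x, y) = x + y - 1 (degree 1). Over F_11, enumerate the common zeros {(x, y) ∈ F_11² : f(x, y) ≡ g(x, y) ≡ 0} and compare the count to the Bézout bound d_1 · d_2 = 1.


Common zeros: {(1, 0)}; count = 1; Bézout bound = 1.

deg(f) = 1, deg(g) = 1, so Bézout bound = 1.
Scan x ∈ F_11. For each x, list the y ∈ F_11 with f(x, y) ≡ 0 and those with g(x, y) ≡ 0 (mod 11); the common zeros in that column are the intersection.
  x = 0: f ≡ 0 at y ∈ {9}; g ≡ 0 at y ∈ {1}; common: ∅.
  x = 1: f ≡ 0 at y ∈ {0}; g ≡ 0 at y ∈ {0}; common: {0}.
  x = 2: f ≡ 0 at y ∈ {2}; g ≡ 0 at y ∈ {10}; common: ∅.
  x = 3: f ≡ 0 at y ∈ {4}; g ≡ 0 at y ∈ {9}; common: ∅.
  x = 4: f ≡ 0 at y ∈ {6}; g ≡ 0 at y ∈ {8}; common: ∅.
  x = 5: f ≡ 0 at y ∈ {8}; g ≡ 0 at y ∈ {7}; common: ∅.
  x = 6: f ≡ 0 at y ∈ {10}; g ≡ 0 at y ∈ {6}; common: ∅.
  x = 7: f ≡ 0 at y ∈ {1}; g ≡ 0 at y ∈ {5}; common: ∅.
  x = 8: f ≡ 0 at y ∈ {3}; g ≡ 0 at y ∈ {4}; common: ∅.
  x = 9: f ≡ 0 at y ∈ {5}; g ≡ 0 at y ∈ {3}; common: ∅.
  x = 10: f ≡ 0 at y ∈ {7}; g ≡ 0 at y ∈ {2}; common: ∅.
Collecting: common zeros = {(1, 0)}, so the count is 1.
Comparison with the Bézout bound: 1 ≤ 1 = deg(f)·deg(g), as expected for curves with no common component (the bound is attained).


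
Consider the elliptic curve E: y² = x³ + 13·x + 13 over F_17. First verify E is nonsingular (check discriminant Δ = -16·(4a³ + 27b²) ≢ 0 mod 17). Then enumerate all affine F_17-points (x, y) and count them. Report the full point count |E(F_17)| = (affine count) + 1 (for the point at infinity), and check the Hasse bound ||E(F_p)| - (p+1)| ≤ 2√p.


Affine points = {(0, 8), (0, 9), (2, 8), (2, 9), (5, 4), (5, 13), (6, 1), (6, 16), (8, 0), (9, 3), (9, 14), (10, 2), (10, 15), (11, 5), (11, 12), (13, 4), (13, 13), (14, 7), (14, 10), (15, 8), (15, 9), (16, 4), (16, 13)}; affine count = 23; |E(F_17)| = 24.

Discriminant check: Δ ∝ 4a³ + 27b² = 4·13³ + 27·13² = 4·2197 + 27·169 ≡ 6 (mod 17). Nonzero ⇒ E is nonsingular.
For each x ∈ F_17, compute rhs = x³ + 13·x + 13 mod 17, then count y ∈ F_17 with y² ≡ rhs.
  x = 0: rhs = 13, matching y values: 8, 9 (2 points).
  x = 1: rhs = 10, matching y values: none (0 points).
  x = 2: rhs = 13, matching y values: 8, 9 (2 points).
  x = 3: rhs = 11, matching y values: none (0 points).
  x = 4: rhs = 10, matching y values: none (0 points).
  x = 5: rhs = 16, matching y values: 4, 13 (2 points).
  x = 6: rhs = 1, matching y values: 1, 16 (2 points).
  x = 7: rhs = 5, matching y values: none (0 points).
  x = 8: rhs = 0, matching y values: 0 (1 points).
  x = 9: rhs = 9, matching y values: 3, 14 (2 points).
  x = 10: rhs = 4, matching y values: 2, 15 (2 points).
  x = 11: rhs = 8, matching y values: 5, 12 (2 points).
  x = 12: rhs = 10, matching y values: none (0 points).
  x = 13: rhs = 16, matching y values: 4, 13 (2 points).
  x = 14: rhs = 15, matching y values: 7, 10 (2 points).
  x = 15: rhs = 13, matching y values: 8, 9 (2 points).
  x = 16: rhs = 16, matching y values: 4, 13 (2 points).
Total affine count: 23.
Full point count |E(F_17)| = 23 + 1 = 24.
Hasse bound: |24 − (17+1)| = |6| = 6 ≤ 2√17 ≈ 8.2462 ✓.


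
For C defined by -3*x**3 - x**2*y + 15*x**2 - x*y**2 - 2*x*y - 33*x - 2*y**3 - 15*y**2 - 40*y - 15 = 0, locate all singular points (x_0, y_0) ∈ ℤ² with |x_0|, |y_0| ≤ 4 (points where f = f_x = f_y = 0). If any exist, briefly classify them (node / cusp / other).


Singular points: {(2, -3)}; classification: cusp.

Compute partial derivatives:
  f_x = -9*x**2 - 2*x*y + 30*x - y**2 - 2*y - 33.
  f_y = -x**2 - 2*x*y - 2*x - 6*y**2 - 30*y - 40.
Scan x_0 ∈ {−4, ..., 4}. For each x_0, f_y(x_0, y) is a polynomial in y; find its integer roots y ∈ {−4, ..., 4}, then test f_x and f at those candidates.
  x = -4: f_y(-4, y) = -6*y**2 - 22*y - 48; no integer root y with |y| ≤ 4.
  x = -3: f_y(-3, y) = -6*y**2 - 24*y - 43; no integer root y with |y| ≤ 4.
  x = -2: f_y(-2, y) = -6*y**2 - 26*y - 40; no integer root y with |y| ≤ 4.
  x = -1: f_y(-1, y) = -6*y**2 - 28*y - 39; no integer root y with |y| ≤ 4.
  x = 0: f_y(0, y) = -6*y**2 - 30*y - 40; no integer root y with |y| ≤ 4.
  x = 1: f_y(1, y) = -6*y**2 - 32*y - 43; no integer root y with |y| ≤ 4.
  x = 2: f_y(2, y) = -6*y**2 - 34*y - 48; vanishes at y ∈ {-3}. (2, -3): f_x = 0, f = 0 — SINGULAR.
  x = 3: f_y(3, y) = -6*y**2 - 36*y - 55; no integer root y with |y| ≤ 4.
  x = 4: f_y(4, y) = -6*y**2 - 38*y - 64; no integer root y with |y| ≤ 4.
Only singular point on the grid: (2, -3).
Classify: substitute x = 2 + u, y = -3 + v and expand: f = -3*u**3 - u**2*v - u*v**2 - 2*v**3 + v**2.
No constant or linear terms (consistent with a singular point). Quadratic part: v**2. Cubic part: -3*u**3 - u**2*v - u*v**2 - 2*v**3.
The quadratic part v**2 is a perfect square, so there is a single (double) tangent line v = 0, i.e. y = -3. Restricting the cubic part to that line (v = 0) leaves -3*u**3 ≠ 0, so f is not divisible by v and the branch is v² ≈ 3*u**3 to lowest order — this is a cusp.
Classification: cusp.


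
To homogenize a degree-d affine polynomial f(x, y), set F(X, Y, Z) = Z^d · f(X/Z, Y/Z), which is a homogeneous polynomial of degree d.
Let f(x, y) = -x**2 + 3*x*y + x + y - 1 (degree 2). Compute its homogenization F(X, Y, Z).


F(X, Y, Z) = -X**2 + 3*X*Y + X*Z + Y*Z - Z**2

deg(f) = 2.
Substitute x = X/Z, y = Y/Z into f, then multiply by Z^2.
  monomial -1·x^2·y^0 ↦ -1·X^2·Y^0·Z^0.
  monomial 3·x^1·y^1 ↦ 3·X^1·Y^1·Z^0.
  monomial 1·x^1·y^0 ↦ 1·X^1·Y^0·Z^1.
  monomial 1·x^0·y^1 ↦ 1·X^0·Y^1·Z^1.
  monomial -1·x^0·y^0 ↦ -1·X^0·Y^0·Z^2.
Collecting: F(X, Y, Z) = -X**2 + 3*X*Y + X*Z + Y*Z - Z**2.


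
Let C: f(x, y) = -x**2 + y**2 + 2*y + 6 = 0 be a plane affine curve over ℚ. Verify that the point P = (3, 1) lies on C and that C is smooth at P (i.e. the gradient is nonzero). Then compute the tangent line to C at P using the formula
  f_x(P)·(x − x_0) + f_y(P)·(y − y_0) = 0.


Tangent line at P: -6*x + 4*y + 14 = 0.

Step 1: f(3, 1) = 0, so P lies on C.
Step 2: partial derivatives
  f_x(x, y) = -2*x, f_y(x, y) = 2*y + 2.
  f_x(P) = -6, f_y(P) = 4 (gradient nonzero, so P is smooth).
Step 3: tangent line at P: -6·(x − 3) + 4·(y − 1) = 0.
Expanding: -6*x + 4*y + 14 = 0.


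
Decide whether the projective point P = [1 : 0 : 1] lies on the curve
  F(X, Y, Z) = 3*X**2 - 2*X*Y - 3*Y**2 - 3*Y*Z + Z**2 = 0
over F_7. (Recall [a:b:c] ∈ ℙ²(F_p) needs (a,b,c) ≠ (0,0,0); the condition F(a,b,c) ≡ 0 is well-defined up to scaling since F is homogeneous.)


F(1,0,1) ≡ 4 (mod 7); P is NOT on the curve.

Evaluate F(1, 0, 1) term-by-term (mod 7).
  3*X**2 ↦ 3·1·1·1 = 3
  -2*X*Y ↦ -2·1·0·1 = 0
  -3*Y**2 ↦ -3·1·0·1 = 0
  -3*Y*Z ↦ -3·1·0·1 = 0
  Z**2 ↦ 1·1·1·1 = 1
Sum: F(1, 0, 1) = (3) + (0) + (0) + (0) + (1) = 4.
Reducing mod 7: 4 ≡ 4 (mod 7).
Since F(a, b, c) ≡ 4 ≠ 0 (mod 7), P does NOT lie on the curve.


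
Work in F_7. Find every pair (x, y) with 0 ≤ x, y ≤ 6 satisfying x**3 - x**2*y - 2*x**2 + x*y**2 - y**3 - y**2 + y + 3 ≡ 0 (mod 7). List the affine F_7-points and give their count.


Affine F_7-points: {(0, 2), (2, 1), (2, 2), (2, 5), (3, 3), (4, 0), (6, 0), (6, 5)}; count = 8.

For each of the 49 pairs (x, y) ∈ F_7², evaluate f(x, y) mod 7. Record the zeros.
  x = 0: [0↦3, 1↦2, 2↦0, 3↦5, 4↦4, 5↦5, 6↦2]  zeros at y ∈ {2}
  x = 1: [0↦2, 1↦1, 2↦1, 3↦3, 4↦1, 5↦3, 6↦3]  zeros at y ∈ ∅
  x = 2: [0↦3, 1↦0, 2↦0, 3↦4, 4↦6, 5↦0, 6↦1]  zeros at y ∈ {1, 2, 5}
  x = 3: [0↦5, 1↦5, 2↦3, 3↦0, 4↦4, 5↦2, 6↦2]  zeros at y ∈ {3}
  x = 4: [0↦0, 1↦1, 2↦2, 3↦4, 4↦1, 5↦1, 6↦5]  zeros at y ∈ {0}
  x = 5: [0↦1, 1↦1, 2↦3, 3↦1, 4↦3, 5↦3, 6↦2]  zeros at y ∈ ∅
  x = 6: [0↦0, 1↦4, 2↦5, 3↦4, 4↦2, 5↦0, 6↦6]  zeros at y ∈ {0, 5}
Collecting zeros: affine points = {(0, 2), (2, 1), (2, 2), (2, 5), (3, 3), (4, 0), (6, 0), (6, 5)}.
Total count |C(F_7)_aff| = 8.


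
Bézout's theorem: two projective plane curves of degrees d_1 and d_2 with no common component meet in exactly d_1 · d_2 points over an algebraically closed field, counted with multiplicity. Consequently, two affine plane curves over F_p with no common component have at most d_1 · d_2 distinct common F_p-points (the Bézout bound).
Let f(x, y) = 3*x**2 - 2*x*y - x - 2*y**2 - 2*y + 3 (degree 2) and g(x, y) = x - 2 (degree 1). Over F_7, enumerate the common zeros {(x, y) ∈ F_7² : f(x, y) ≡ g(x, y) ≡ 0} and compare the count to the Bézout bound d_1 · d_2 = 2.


Common zeros: {(2, 2)}; count = 1; Bézout bound = 2.

deg(f) = 2, deg(g) = 1, so Bézout bound = 2.
Scan x ∈ F_7. For each x, list the y ∈ F_7 with f(x, y) ≡ 0 and those with g(x, y) ≡ 0 (mod 7); the common zeros in that column are the intersection.
  x = 0: f ≡ 0 at y ∈ {3}; g ≡ 0 at y ∈ ∅; common: ∅.
  x = 1: f ≡ 0 at y ∈ {6}; g ≡ 0 at y ∈ ∅; common: ∅.
  x = 2: f ≡ 0 at y ∈ {2}; g ≡ 0 at y ∈ {0, 1, 2, 3, 4, 5, 6}; common: {2}.
  x = 3: f ≡ 0 at y ∈ {5}; g ≡ 0 at y ∈ ∅; common: ∅.
  x = 4: f ≡ 0 at y ∈ {1}; g ≡ 0 at y ∈ ∅; common: ∅.
  x = 5: f ≡ 0 at y ∈ {4}; g ≡ 0 at y ∈ ∅; common: ∅.
  x = 6: f ≡ 0 at y ∈ {0}; g ≡ 0 at y ∈ ∅; common: ∅.
Collecting: common zeros = {(2, 2)}, so the count is 1.
Comparison with the Bézout bound: 1 ≤ 2 = deg(f)·deg(g), as expected for curves with no common component (the affine F_7-count falls short of the bound because intersections may lie at infinity, over extension fields, or carry multiplicity).


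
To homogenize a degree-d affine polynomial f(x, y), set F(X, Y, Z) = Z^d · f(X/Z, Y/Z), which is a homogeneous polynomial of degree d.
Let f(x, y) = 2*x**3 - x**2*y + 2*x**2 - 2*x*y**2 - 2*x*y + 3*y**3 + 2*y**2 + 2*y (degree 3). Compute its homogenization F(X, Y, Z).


F(X, Y, Z) = 2*X**3 - X**2*Y + 2*X**2*Z - 2*X*Y**2 - 2*X*Y*Z + 3*Y**3 + 2*Y**2*Z + 2*Y*Z**2

deg(f) = 3.
Substitute x = X/Z, y = Y/Z into f, then multiply by Z^3.
  monomial 2·x^3·y^0 ↦ 2·X^3·Y^0·Z^0.
  monomial -1·x^2·y^1 ↦ -1·X^2·Y^1·Z^0.
  monomial 2·x^2·y^0 ↦ 2·X^2·Y^0·Z^1.
  monomial -2·x^1·y^2 ↦ -2·X^1·Y^2·Z^0.
  monomial -2·x^1·y^1 ↦ -2·X^1·Y^1·Z^1.
  monomial 3·x^0·y^3 ↦ 3·X^0·Y^3·Z^0.
  monomial 2·x^0·y^2 ↦ 2·X^0·Y^2·Z^1.
  monomial 2·x^0·y^1 ↦ 2·X^0·Y^1·Z^2.
Collecting: F(X, Y, Z) = 2*X**3 - X**2*Y + 2*X**2*Z - 2*X*Y**2 - 2*X*Y*Z + 3*Y**3 + 2*Y**2*Z + 2*Y*Z**2.


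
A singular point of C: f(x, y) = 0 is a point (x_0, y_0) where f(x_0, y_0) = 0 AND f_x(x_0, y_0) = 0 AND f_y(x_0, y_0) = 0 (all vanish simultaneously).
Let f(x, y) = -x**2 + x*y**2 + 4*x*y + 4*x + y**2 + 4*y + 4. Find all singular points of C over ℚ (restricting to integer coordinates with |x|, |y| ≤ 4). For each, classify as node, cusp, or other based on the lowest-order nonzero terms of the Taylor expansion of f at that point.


Singular points: {(0, -2)}; classification: node.

Compute partial derivatives:
  f_x = -2*x + y**2 + 4*y + 4.
  f_y = 2*x*y + 4*x + 2*y + 4.
Scan x_0 ∈ {−4, ..., 4}. For each x_0, f_y(x_0, y) is a polynomial in y; find its integer roots y ∈ {−4, ..., 4}, then test f_x and f at those candidates.
  x = -4: f_y(-4, y) = -6*y - 12; vanishes at y ∈ {-2}. (-4, -2): f_x = 8 ≠ 0.
  x = -3: f_y(-3, y) = -4*y - 8; vanishes at y ∈ {-2}. (-3, -2): f_x = 6 ≠ 0.
  x = -2: f_y(-2, y) = -2*y - 4; vanishes at y ∈ {-2}. (-2, -2): f_x = 4 ≠ 0.
  x = -1: f_y(-1, y) = 0; vanishes at y ∈ {-4, -3, -2, -1, 0, 1, 2, 3, 4}. (-1, -4): f_x = 6 ≠ 0; (-1, -3): f_x = 3 ≠ 0; (-1, -2): f_x = 2 ≠ 0; (-1, -1): f_x = 3 ≠ 0; (-1, 0): f_x = 6 ≠ 0; (-1, 1): f_x = 11 ≠ 0; (-1, 2): f_x = 18 ≠ 0; (-1, 3): f_x = 27 ≠ 0; (-1, 4): f_x = 38 ≠ 0.
  x = 0: f_y(0, y) = 2*y + 4; vanishes at y ∈ {-2}. (0, -2): f_x = 0, f = 0 — SINGULAR.
  x = 1: f_y(1, y) = 4*y + 8; vanishes at y ∈ {-2}. (1, -2): f_x = -2 ≠ 0.
  x = 2: f_y(2, y) = 6*y + 12; vanishes at y ∈ {-2}. (2, -2): f_x = -4 ≠ 0.
  x = 3: f_y(3, y) = 8*y + 16; vanishes at y ∈ {-2}. (3, -2): f_x = -6 ≠ 0.
  x = 4: f_y(4, y) = 10*y + 20; vanishes at y ∈ {-2}. (4, -2): f_x = -8 ≠ 0.
Only singular point on the grid: (0, -2).
Classify: substitute x = 0 + u, y = -2 + v and expand: f = -u**2 + u*v**2 + v**2.
No constant or linear terms (consistent with a singular point). Quadratic part: -u**2 + v**2. Cubic part: u*v**2.
The quadratic part v**2 - u**2 = (v − u)(v + u) splits into two distinct linear factors, so there are two distinct tangent lines y − -2 = ±(x − 0) — this is a node (ordinary double point).
Classification: node.


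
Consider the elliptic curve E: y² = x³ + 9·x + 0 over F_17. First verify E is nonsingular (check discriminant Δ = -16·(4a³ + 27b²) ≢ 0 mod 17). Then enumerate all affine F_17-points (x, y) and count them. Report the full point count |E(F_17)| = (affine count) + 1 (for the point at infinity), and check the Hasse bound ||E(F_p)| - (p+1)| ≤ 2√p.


Affine points = {(0, 0), (2, 3), (2, 14), (4, 7), (4, 10), (5, 0), (6, 7), (6, 10), (7, 7), (7, 10), (10, 6), (10, 11), (11, 6), (11, 11), (12, 0), (13, 6), (13, 11), (15, 5), (15, 12)}; affine count = 19; |E(F_17)| = 20.

Discriminant check: Δ ∝ 4a³ + 27b² = 4·9³ + 27·0² = 4·729 + 27·0 ≡ 9 (mod 17). Nonzero ⇒ E is nonsingular.
For each x ∈ F_17, compute rhs = x³ + 9·x + 0 mod 17, then count y ∈ F_17 with y² ≡ rhs.
  x = 0: rhs = 0, matching y values: 0 (1 points).
  x = 1: rhs = 10, matching y values: none (0 points).
  x = 2: rhs = 9, matching y values: 3, 14 (2 points).
  x = 3: rhs = 3, matching y values: none (0 points).
  x = 4: rhs = 15, matching y values: 7, 10 (2 points).
  x = 5: rhs = 0, matching y values: 0 (1 points).
  x = 6: rhs = 15, matching y values: 7, 10 (2 points).
  x = 7: rhs = 15, matching y values: 7, 10 (2 points).
  x = 8: rhs = 6, matching y values: none (0 points).
  x = 9: rhs = 11, matching y values: none (0 points).
  x = 10: rhs = 2, matching y values: 6, 11 (2 points).
  x = 11: rhs = 2, matching y values: 6, 11 (2 points).
  x = 12: rhs = 0, matching y values: 0 (1 points).
  x = 13: rhs = 2, matching y values: 6, 11 (2 points).
  x = 14: rhs = 14, matching y values: none (0 points).
  x = 15: rhs = 8, matching y values: 5, 12 (2 points).
  x = 16: rhs = 7, matching y values: none (0 points).
Total affine count: 19.
Full point count |E(F_17)| = 19 + 1 = 20.
Hasse bound: |20 − (17+1)| = |2| = 2 ≤ 2√17 ≈ 8.2462 ✓.


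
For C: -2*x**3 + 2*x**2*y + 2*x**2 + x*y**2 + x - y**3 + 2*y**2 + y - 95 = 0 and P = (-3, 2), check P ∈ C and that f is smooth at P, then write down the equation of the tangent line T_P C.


Tangent line at P: -85*x + 3*y - 261 = 0.

Step 1: f(-3, 2) = 0, so P lies on C.
Step 2: partial derivatives
  f_x(x, y) = -6*x**2 + 4*x*y + 4*x + y**2 + 1, f_y(x, y) = 2*x**2 + 2*x*y - 3*y**2 + 4*y + 1.
  f_x(P) = -85, f_y(P) = 3 (gradient nonzero, so P is smooth).
Step 3: tangent line at P: -85·(x − -3) + 3·(y − 2) = 0.
Expanding: -85*x + 3*y - 261 = 0.


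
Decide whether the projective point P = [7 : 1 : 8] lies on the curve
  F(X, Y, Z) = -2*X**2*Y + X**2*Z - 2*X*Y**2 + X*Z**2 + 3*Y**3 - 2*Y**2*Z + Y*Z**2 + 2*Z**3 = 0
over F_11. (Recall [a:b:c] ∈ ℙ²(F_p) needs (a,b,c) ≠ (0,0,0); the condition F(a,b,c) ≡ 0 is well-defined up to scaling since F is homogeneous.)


F(7,1,8) ≡ 10 (mod 11); P is NOT on the curve.

Evaluate F(7, 1, 8) term-by-term (mod 11).
  -2*X**2*Y ↦ -2·49·1·1 = -98
  X**2*Z ↦ 1·49·1·8 = 392
  -2*X*Y**2 ↦ -2·7·1·1 = -14
  X*Z**2 ↦ 1·7·1·64 = 448
  3*Y**3 ↦ 3·1·1·1 = 3
  -2*Y**2*Z ↦ -2·1·1·8 = -16
  Y*Z**2 ↦ 1·1·1·64 = 64
  2*Z**3 ↦ 2·1·1·512 = 1024
Sum: F(7, 1, 8) = (-98) + (392) + (-14) + (448) + (3) + (-16) + (64) + (1024) = 1803.
Reducing mod 11: 1803 ≡ 10 (mod 11).
Since F(a, b, c) ≡ 10 ≠ 0 (mod 11), P does NOT lie on the curve.


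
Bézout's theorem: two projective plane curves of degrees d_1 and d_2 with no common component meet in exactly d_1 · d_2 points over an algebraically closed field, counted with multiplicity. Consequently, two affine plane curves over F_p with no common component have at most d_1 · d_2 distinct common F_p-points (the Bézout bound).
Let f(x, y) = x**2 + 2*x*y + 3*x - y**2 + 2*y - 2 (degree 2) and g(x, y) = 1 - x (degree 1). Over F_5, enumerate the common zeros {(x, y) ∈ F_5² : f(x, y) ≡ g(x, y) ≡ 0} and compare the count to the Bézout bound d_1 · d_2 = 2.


Common zeros: {(1, 1), (1, 3)}; count = 2; Bézout bound = 2.

deg(f) = 2, deg(g) = 1, so Bézout bound = 2.
Scan x ∈ F_5. For each x, list the y ∈ F_5 with f(x, y) ≡ 0 and those with g(x, y) ≡ 0 (mod 5); the common zeros in that column are the intersection.
  x = 0: f ≡ 0 at y ∈ {3, 4}; g ≡ 0 at y ∈ ∅; common: ∅.
  x = 1: f ≡ 0 at y ∈ {1, 3}; g ≡ 0 at y ∈ {0, 1, 2, 3, 4}; common: {1, 3}.
  x = 2: f ≡ 0 at y ∈ ∅; g ≡ 0 at y ∈ ∅; common: ∅.
  x = 3: f ≡ 0 at y ∈ ∅; g ≡ 0 at y ∈ ∅; common: ∅.
  x = 4: f ≡ 0 at y ∈ {1, 4}; g ≡ 0 at y ∈ ∅; common: ∅.
Collecting: common zeros = {(1, 1), (1, 3)}, so the count is 2.
Comparison with the Bézout bound: 2 ≤ 2 = deg(f)·deg(g), as expected for curves with no common component (the bound is attained).


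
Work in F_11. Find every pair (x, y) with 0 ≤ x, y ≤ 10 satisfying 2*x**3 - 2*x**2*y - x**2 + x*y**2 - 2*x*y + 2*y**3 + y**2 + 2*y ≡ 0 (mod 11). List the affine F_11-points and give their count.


Affine F_11-points: {(0, 0), (3, 2), (4, 5), (6, 0), (6, 4), (6, 9), (9, 8)}; count = 7.

For each of the 121 pairs (x, y) ∈ F_11², evaluate f(x, y) mod 11. Record the zeros.
  x = 0: [0↦0, 1↦5, 2↦2, 3↦3, 4↦9, 5↦10, 6↦7, 7↦1, 8↦4, 9↦6, 10↦8]  zeros at y ∈ {0}
  x = 1: [0↦1, 1↦3, 2↦10, 3↦1, 4↦10, 5↦5, 6↦9, 7↦1, 8↦4, 9↦8, 10↦3]  zeros at y ∈ ∅
  x = 2: [0↦1, 1↦7, 2↦9, 3↦8, 4↦5, 5↦1, 6↦8, 7↦5, 8↦4, 9↦6, 10↦1]  zeros at y ∈ ∅
  x = 3: [0↦1, 1↦7, 2↦0, 3↦3, 4↦6, 5↦10, 6↦5, 7↦3, 8↦5, 9↦1, 10↦3]  zeros at y ∈ {2}
  x = 4: [0↦2, 1↦4, 2↦6, 3↦9, 4↦3, 5↦0, 6↦1, 7↦7, 8↦8, 9↦5, 10↦10]  zeros at y ∈ {5}
  x = 5: [0↦5, 1↦10, 2↦6, 3↦5, 4↦8, 5↦5, 6↦8, 7↦7, 8↦3, 9↦8, 10↦1]  zeros at y ∈ ∅
  x = 6: [0↦0, 1↦4, 2↦1, 3↦3, 4↦0, 5↦4, 6↦5, 7↦4, 8↦2, 9↦0, 10↦10]  zeros at y ∈ {0, 4, 9}
  x = 7: [0↦10, 1↦9, 2↦3, 3↦4, 4↦2, 5↦9, 6↦4, 7↦10, 8↦6, 9↦4, 10↦5]  zeros at y ∈ ∅
  x = 8: [0↦3, 1↦4, 2↦2, 3↦9, 4↦4, 5↦10, 6↦6, 7↦4, 8↦5, 9↦10, 10↦9]  zeros at y ∈ ∅
  x = 9: [0↦2, 1↦1, 2↦10, 3↦8, 4↦7, 5↦8, 6↦1, 7↦9, 8↦0, 9↦8, 10↦1]  zeros at y ∈ {8}
  x = 10: [0↦8, 1↦1, 2↦6, 3↦2, 4↦1, 5↦4, 6↦1, 7↦4, 8↦3, 9↦10, 10↦4]  zeros at y ∈ ∅
Collecting zeros: affine points = {(0, 0), (3, 2), (4, 5), (6, 0), (6, 4), (6, 9), (9, 8)}.
Total count |C(F_11)_aff| = 7.


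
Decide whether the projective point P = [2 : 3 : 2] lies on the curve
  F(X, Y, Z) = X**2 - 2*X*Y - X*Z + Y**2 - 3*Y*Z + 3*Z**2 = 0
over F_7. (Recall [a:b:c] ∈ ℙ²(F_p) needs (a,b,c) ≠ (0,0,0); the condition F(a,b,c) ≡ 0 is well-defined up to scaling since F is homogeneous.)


F(2,3,2) ≡ 5 (mod 7); P is NOT on the curve.

Evaluate F(2, 3, 2) term-by-term (mod 7).
  X**2 ↦ 1·4·1·1 = 4
  -2*X*Y ↦ -2·2·3·1 = -12
  -X*Z ↦ -1·2·1·2 = -4
  Y**2 ↦ 1·1·9·1 = 9
  -3*Y*Z ↦ -3·1·3·2 = -18
  3*Z**2 ↦ 3·1·1·4 = 12
Sum: F(2, 3, 2) = (4) + (-12) + (-4) + (9) + (-18) + (12) = -9.
Reducing mod 7: -9 ≡ 5 (mod 7).
Since F(a, b, c) ≡ 5 ≠ 0 (mod 7), P does NOT lie on the curve.


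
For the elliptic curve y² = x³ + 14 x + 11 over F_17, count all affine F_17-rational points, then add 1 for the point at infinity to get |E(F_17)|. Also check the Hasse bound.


Affine points = {(1, 3), (1, 14), (2, 8), (2, 9), (5, 6), (5, 11), (9, 4), (9, 13), (11, 0), (15, 3), (15, 14), (16, 8), (16, 9)}; affine count = 13; |E(F_17)| = 14.

Discriminant check: Δ ∝ 4a³ + 27b² = 4·14³ + 27·11² = 4·2744 + 27·121 ≡ 14 (mod 17). Nonzero ⇒ E is nonsingular.
For each x ∈ F_17, compute rhs = x³ + 14·x + 11 mod 17, then count y ∈ F_17 with y² ≡ rhs.
  x = 0: rhs = 11, matching y values: none (0 points).
  x = 1: rhs = 9, matching y values: 3, 14 (2 points).
  x = 2: rhs = 13, matching y values: 8, 9 (2 points).
  x = 3: rhs = 12, matching y values: none (0 points).
  x = 4: rhs = 12, matching y values: none (0 points).
  x = 5: rhs = 2, matching y values: 6, 11 (2 points).
  x = 6: rhs = 5, matching y values: none (0 points).
  x = 7: rhs = 10, matching y values: none (0 points).
  x = 8: rhs = 6, matching y values: none (0 points).
  x = 9: rhs = 16, matching y values: 4, 13 (2 points).
  x = 10: rhs = 12, matching y values: none (0 points).
  x = 11: rhs = 0, matching y values: 0 (1 points).
  x = 12: rhs = 3, matching y values: none (0 points).
  x = 13: rhs = 10, matching y values: none (0 points).
  x = 14: rhs = 10, matching y values: none (0 points).
  x = 15: rhs = 9, matching y values: 3, 14 (2 points).
  x = 16: rhs = 13, matching y values: 8, 9 (2 points).
Total affine count: 13.
Full point count |E(F_17)| = 13 + 1 = 14.
Hasse bound: |14 − (17+1)| = |-4| = 4 ≤ 2√17 ≈ 8.2462 ✓.


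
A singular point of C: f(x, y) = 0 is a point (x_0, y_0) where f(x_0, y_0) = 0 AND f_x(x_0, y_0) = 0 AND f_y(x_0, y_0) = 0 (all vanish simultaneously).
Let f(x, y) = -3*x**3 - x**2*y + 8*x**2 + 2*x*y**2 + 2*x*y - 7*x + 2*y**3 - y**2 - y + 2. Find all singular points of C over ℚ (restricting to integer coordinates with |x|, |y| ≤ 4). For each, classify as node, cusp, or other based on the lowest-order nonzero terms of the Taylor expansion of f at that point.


Singular points: {(1, 0)}; classification: node.

Compute partial derivatives:
  f_x = -9*x**2 - 2*x*y + 16*x + 2*y**2 + 2*y - 7.
  f_y = -x**2 + 4*x*y + 2*x + 6*y**2 - 2*y - 1.
Scan x_0 ∈ {−4, ..., 4}. For each x_0, f_y(x_0, y) is a polynomial in y; find its integer roots y ∈ {−4, ..., 4}, then test f_x and f at those candidates.
  x = -4: f_y(-4, y) = 6*y**2 - 18*y - 25; no integer root y with |y| ≤ 4.
  x = -3: f_y(-3, y) = 6*y**2 - 14*y - 16; no integer root y with |y| ≤ 4.
  x = -2: f_y(-2, y) = 6*y**2 - 10*y - 9; no integer root y with |y| ≤ 4.
  x = -1: f_y(-1, y) = 6*y**2 - 6*y - 4; no integer root y with |y| ≤ 4.
  x = 0: f_y(0, y) = 6*y**2 - 2*y - 1; no integer root y with |y| ≤ 4.
  x = 1: f_y(1, y) = 6*y**2 + 2*y; vanishes at y ∈ {0}. (1, 0): f_x = 0, f = 0 — SINGULAR.
  x = 2: f_y(2, y) = 6*y**2 + 6*y - 1; no integer root y with |y| ≤ 4.
  x = 3: f_y(3, y) = 6*y**2 + 10*y - 4; vanishes at y ∈ {-2}. (3, -2): f_x = -24 ≠ 0.
  x = 4: f_y(4, y) = 6*y**2 + 14*y - 9; no integer root y with |y| ≤ 4.
Only singular point on the grid: (1, 0).
Classify: substitute x = 1 + u, y = 0 + v and expand: f = -3*u**3 - u**2*v - u**2 + 2*u*v**2 + 2*v**3 + v**2.
No constant or linear terms (consistent with a singular point). Quadratic part: -u**2 + v**2. Cubic part: -3*u**3 - u**2*v + 2*u*v**2 + 2*v**3.
The quadratic part v**2 - u**2 = (v − u)(v + u) splits into two distinct linear factors, so there are two distinct tangent lines y − 0 = ±(x − 1) — this is a node (ordinary double point).
Classification: node.


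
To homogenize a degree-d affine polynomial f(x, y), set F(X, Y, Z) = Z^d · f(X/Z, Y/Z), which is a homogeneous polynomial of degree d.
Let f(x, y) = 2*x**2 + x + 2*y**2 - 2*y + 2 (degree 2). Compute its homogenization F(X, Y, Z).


F(X, Y, Z) = 2*X**2 + X*Z + 2*Y**2 - 2*Y*Z + 2*Z**2

deg(f) = 2.
Substitute x = X/Z, y = Y/Z into f, then multiply by Z^2.
  monomial 2·x^2·y^0 ↦ 2·X^2·Y^0·Z^0.
  monomial 1·x^1·y^0 ↦ 1·X^1·Y^0·Z^1.
  monomial 2·x^0·y^2 ↦ 2·X^0·Y^2·Z^0.
  monomial -2·x^0·y^1 ↦ -2·X^0·Y^1·Z^1.
  monomial 2·x^0·y^0 ↦ 2·X^0·Y^0·Z^2.
Collecting: F(X, Y, Z) = 2*X**2 + X*Z + 2*Y**2 - 2*Y*Z + 2*Z**2.


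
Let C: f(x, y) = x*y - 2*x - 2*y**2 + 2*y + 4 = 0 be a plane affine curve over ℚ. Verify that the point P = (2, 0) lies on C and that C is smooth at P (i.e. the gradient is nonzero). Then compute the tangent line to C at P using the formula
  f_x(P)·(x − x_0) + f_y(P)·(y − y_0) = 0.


Tangent line at P: -2*x + 4*y + 4 = 0.

Step 1: f(2, 0) = 0, so P lies on C.
Step 2: partial derivatives
  f_x(x, y) = y - 2, f_y(x, y) = x - 4*y + 2.
  f_x(P) = -2, f_y(P) = 4 (gradient nonzero, so P is smooth).
Step 3: tangent line at P: -2·(x − 2) + 4·(y − 0) = 0.
Expanding: -2*x + 4*y + 4 = 0.


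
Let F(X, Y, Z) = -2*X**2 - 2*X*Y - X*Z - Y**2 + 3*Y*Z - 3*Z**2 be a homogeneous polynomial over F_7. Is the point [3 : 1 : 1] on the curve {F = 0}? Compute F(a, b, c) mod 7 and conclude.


F(3,1,1) ≡ 0 (mod 7); P is on the curve.

Evaluate F(3, 1, 1) term-by-term (mod 7).
  -2*X**2 ↦ -2·9·1·1 = -18
  -2*X*Y ↦ -2·3·1·1 = -6
  -X*Z ↦ -1·3·1·1 = -3
  -Y**2 ↦ -1·1·1·1 = -1
  3*Y*Z ↦ 3·1·1·1 = 3
  -3*Z**2 ↦ -3·1·1·1 = -3
Sum: F(3, 1, 1) = (-18) + (-6) + (-3) + (-1) + (3) + (-3) = -28.
Reducing mod 7: -28 ≡ 0 (mod 7).
Since F(a, b, c) ≡ 0 (mod 7), P lies on the curve.


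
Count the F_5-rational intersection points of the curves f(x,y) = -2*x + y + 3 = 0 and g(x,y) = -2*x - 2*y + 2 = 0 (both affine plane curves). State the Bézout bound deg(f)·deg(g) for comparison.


Common zeros: {(3, 3)}; count = 1; Bézout bound = 1.

deg(f) = 1, deg(g) = 1, so Bézout bound = 1.
Scan x ∈ F_5. For each x, list the y ∈ F_5 with f(x, y) ≡ 0 and those with g(x, y) ≡ 0 (mod 5); the common zeros in that column are the intersection.
  x = 0: f ≡ 0 at y ∈ {2}; g ≡ 0 at y ∈ {1}; common: ∅.
  x = 1: f ≡ 0 at y ∈ {4}; g ≡ 0 at y ∈ {0}; common: ∅.
  x = 2: f ≡ 0 at y ∈ {1}; g ≡ 0 at y ∈ {4}; common: ∅.
  x = 3: f ≡ 0 at y ∈ {3}; g ≡ 0 at y ∈ {3}; common: {3}.
  x = 4: f ≡ 0 at y ∈ {0}; g ≡ 0 at y ∈ {2}; common: ∅.
Collecting: common zeros = {(3, 3)}, so the count is 1.
Comparison with the Bézout bound: 1 ≤ 1 = deg(f)·deg(g), as expected for curves with no common component (the bound is attained).


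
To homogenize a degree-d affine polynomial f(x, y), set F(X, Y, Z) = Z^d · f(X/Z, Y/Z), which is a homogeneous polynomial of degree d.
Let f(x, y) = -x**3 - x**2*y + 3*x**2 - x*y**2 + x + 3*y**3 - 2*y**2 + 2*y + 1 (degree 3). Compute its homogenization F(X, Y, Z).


F(X, Y, Z) = -X**3 - X**2*Y + 3*X**2*Z - X*Y**2 + X*Z**2 + 3*Y**3 - 2*Y**2*Z + 2*Y*Z**2 + Z**3

deg(f) = 3.
Substitute x = X/Z, y = Y/Z into f, then multiply by Z^3.
  monomial -1·x^3·y^0 ↦ -1·X^3·Y^0·Z^0.
  monomial -1·x^2·y^1 ↦ -1·X^2·Y^1·Z^0.
  monomial 3·x^2·y^0 ↦ 3·X^2·Y^0·Z^1.
  monomial -1·x^1·y^2 ↦ -1·X^1·Y^2·Z^0.
  monomial 1·x^1·y^0 ↦ 1·X^1·Y^0·Z^2.
  monomial 3·x^0·y^3 ↦ 3·X^0·Y^3·Z^0.
  monomial -2·x^0·y^2 ↦ -2·X^0·Y^2·Z^1.
  monomial 2·x^0·y^1 ↦ 2·X^0·Y^1·Z^2.
  monomial 1·x^0·y^0 ↦ 1·X^0·Y^0·Z^3.
Collecting: F(X, Y, Z) = -X**3 - X**2*Y + 3*X**2*Z - X*Y**2 + X*Z**2 + 3*Y**3 - 2*Y**2*Z + 2*Y*Z**2 + Z**3.


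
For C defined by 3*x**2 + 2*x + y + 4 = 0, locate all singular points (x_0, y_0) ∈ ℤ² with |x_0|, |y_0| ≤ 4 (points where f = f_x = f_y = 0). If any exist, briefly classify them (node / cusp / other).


No singular points in the scanned grid; C is smooth there.

Compute partial derivatives:
  f_x = 6*x + 2.
  f_y = 1.
f_y = 1 is a nonzero constant, so f_y never vanishes: no point (x, y) can satisfy f = f_x = f_y = 0. In particular no (x, y) ∈ {−4, ..., 4}² is singular; the curve is smooth.


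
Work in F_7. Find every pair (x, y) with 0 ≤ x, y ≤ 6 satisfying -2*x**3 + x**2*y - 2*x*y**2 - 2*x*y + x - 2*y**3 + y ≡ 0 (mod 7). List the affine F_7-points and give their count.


Affine F_7-points: {(0, 0), (0, 2), (0, 5), (1, 4), (1, 5), (2, 0), (3, 3), (3, 4), (4, 2), (5, 0), (5, 4), (5, 5)}; count = 12.

For each of the 49 pairs (x, y) ∈ F_7², evaluate f(x, y) mod 7. Record the zeros.
  x = 0: [0↦0, 1↦6, 2↦0, 3↦5, 4↦2, 5↦0, 6↦1]  zeros at y ∈ {0, 2, 5}
  x = 1: [0↦6, 1↦2, 2↦3, 3↦4, 4↦0, 5↦0, 6↦6]  zeros at y ∈ {4, 5}
  x = 2: [0↦0, 1↦2, 2↦5, 3↦4, 4↦1, 5↦5, 6↦4]  zeros at y ∈ {0}
  x = 3: [0↦5, 1↦1, 2↦1, 3↦0, 4↦0, 5↦3, 6↦4]  zeros at y ∈ {3, 4}
  x = 4: [0↦2, 1↦1, 2↦0, 3↦1, 4↦6, 5↦3, 6↦1]  zeros at y ∈ {2}
  x = 5: [0↦0, 1↦4, 2↦4, 3↦2, 4↦0, 5↦0, 6↦4]  zeros at y ∈ {0, 4, 5}
  x = 6: [0↦1, 1↦5, 2↦1, 3↦5, 4↦5, 5↦3, 6↦1]  zeros at y ∈ ∅
Collecting zeros: affine points = {(0, 0), (0, 2), (0, 5), (1, 4), (1, 5), (2, 0), (3, 3), (3, 4), (4, 2), (5, 0), (5, 4), (5, 5)}.
Total count |C(F_7)_aff| = 12.
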